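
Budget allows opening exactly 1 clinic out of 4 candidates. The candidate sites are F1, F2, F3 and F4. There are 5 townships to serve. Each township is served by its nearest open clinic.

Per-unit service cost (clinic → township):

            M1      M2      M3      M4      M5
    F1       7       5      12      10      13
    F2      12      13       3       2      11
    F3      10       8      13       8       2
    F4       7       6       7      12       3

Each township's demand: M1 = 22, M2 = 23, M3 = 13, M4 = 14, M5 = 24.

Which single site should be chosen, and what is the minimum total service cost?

With exactly 1 open, each township uses its cheapest among the chosen.
{F4}: M1→F4 7·22=154, M2→F4 6·23=138, M3→F4 7·13=91, M4→F4 12·14=168, M5→F4 3·24=72. Service cost 623.
{F3}: service cost 733
{F1}: service cost 877
Among all 4 size-1 choices, {F4} is lowest.

Choose F4 only; total service cost 623.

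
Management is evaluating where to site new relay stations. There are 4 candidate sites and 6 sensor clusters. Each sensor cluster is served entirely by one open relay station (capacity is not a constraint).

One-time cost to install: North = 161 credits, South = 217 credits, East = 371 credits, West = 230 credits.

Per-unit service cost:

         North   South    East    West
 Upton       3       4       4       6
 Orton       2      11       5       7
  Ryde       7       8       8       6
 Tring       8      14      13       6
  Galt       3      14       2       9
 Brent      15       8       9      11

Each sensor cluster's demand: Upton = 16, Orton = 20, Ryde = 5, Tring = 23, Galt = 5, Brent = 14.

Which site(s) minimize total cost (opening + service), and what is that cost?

For any fixed open set, each sensor cluster goes to its cheapest open site; total = fixed + service.
{North}: Upton→North 3·16=48, Orton→North 2·20=40, Ryde→North 7·5=35, Tring→North 8·23=184, Galt→North 3·5=15, Brent→North 15·14=210. Service 532; fixed 161; total 693.
{North, South}: service 434 + fixed 378 = 812
{North, West}: service 425 + fixed 391 = 816
{North, South, East, West}: service 378 + fixed 979 = 1357
No other subset beats 693.

Open North only; minimum total cost 693.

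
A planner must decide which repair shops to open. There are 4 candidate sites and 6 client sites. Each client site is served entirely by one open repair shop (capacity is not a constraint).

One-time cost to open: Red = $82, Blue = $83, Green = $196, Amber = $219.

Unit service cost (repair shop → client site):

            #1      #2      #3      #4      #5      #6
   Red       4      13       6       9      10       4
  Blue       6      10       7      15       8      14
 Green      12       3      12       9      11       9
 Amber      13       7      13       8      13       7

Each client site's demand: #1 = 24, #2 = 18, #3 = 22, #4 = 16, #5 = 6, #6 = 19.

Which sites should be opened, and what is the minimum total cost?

Open Red only; minimum total cost 824.

For any fixed open set, each client site goes to its cheapest open site; total = fixed + service.
{Red}: #1→Red 4·24=96, #2→Red 13·18=234, #3→Red 6·22=132, #4→Red 9·16=144, #5→Red 10·6=60, #6→Red 4·19=76. Service 742; fixed 82; total 824.
{Red, Green}: service 562 + fixed 278 = 840
{Red, Blue}: service 676 + fixed 165 = 841
{Red, Blue, Green, Amber}: #1→Red 4·24=96, #2→Green 3·18=54, #3→Red 6·22=132, #4→Amber 8·16=128, #5→Blue 8·6=48, #6→Red 4·19=76. Service 534; fixed 580; total 1114.
(All 15 nonempty subsets were checked; Red only is lowest.)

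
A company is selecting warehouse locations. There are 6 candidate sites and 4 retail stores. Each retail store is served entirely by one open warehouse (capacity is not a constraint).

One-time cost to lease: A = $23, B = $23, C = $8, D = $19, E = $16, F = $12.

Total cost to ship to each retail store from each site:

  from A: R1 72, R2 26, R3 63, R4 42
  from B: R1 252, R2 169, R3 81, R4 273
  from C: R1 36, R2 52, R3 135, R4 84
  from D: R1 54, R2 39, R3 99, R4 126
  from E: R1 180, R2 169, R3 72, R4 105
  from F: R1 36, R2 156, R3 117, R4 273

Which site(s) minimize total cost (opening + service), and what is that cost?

Open A and C; minimum total cost 198.

For any fixed open set, each retail store goes to its cheapest open site; total = fixed + service.
{A, C}: R1→C 36, R2→A 26, R3→A 63, R4→A 42. Service 167; fixed 31; total 198.
{A, F}: service 167 + fixed 35 = 202
{A, C, F}: service 167 + fixed 43 = 210
{A, B, C, D, E, F}: service 167 + fixed 101 = 268
No other subset beats 198.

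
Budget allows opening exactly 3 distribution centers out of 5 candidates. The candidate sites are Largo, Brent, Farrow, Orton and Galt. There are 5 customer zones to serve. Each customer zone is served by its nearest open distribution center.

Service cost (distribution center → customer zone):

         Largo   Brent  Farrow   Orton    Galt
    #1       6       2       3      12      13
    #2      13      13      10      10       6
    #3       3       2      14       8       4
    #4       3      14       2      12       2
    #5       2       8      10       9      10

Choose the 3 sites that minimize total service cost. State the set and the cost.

Choose Largo, Brent and Galt; total service cost 14.

With exactly 3 open, each customer zone uses its cheapest among the chosen.
{Largo, Brent, Galt}: #1→Brent 2, #2→Galt 6, #3→Brent 2, #4→Galt 2, #5→Largo 2. Service cost 14.
{Largo, Farrow, Galt}: service cost 16
{Largo, Brent, Farrow}: service cost 18
Among all 10 size-3 choices, {Largo, Brent, Galt} is lowest.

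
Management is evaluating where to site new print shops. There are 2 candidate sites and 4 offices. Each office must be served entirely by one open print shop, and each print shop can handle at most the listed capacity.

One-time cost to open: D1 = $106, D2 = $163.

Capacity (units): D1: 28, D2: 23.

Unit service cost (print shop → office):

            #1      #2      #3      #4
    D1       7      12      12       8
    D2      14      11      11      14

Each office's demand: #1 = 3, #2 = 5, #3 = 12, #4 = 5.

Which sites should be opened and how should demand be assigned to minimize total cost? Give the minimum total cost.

Minimum total cost: 371

Open {D1}: #1→D1 7·3=21, #2→D1 12·5=60, #3→D1 12·12=144, #4→D1 8·5=40.
Loads: D1 carries 25/28. Service 265; fixed 106; total 371.
Next best feasible plan costs 517.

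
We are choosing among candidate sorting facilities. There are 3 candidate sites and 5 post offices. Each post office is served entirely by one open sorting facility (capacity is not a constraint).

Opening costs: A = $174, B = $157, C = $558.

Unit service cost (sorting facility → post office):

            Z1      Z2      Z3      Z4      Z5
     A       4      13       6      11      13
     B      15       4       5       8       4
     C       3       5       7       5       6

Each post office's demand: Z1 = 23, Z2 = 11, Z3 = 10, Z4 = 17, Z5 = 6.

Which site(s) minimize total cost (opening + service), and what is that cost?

For any fixed open set, each post office goes to its cheapest open site; total = fixed + service.
{A, B}: Z1→A 4·23=92, Z2→B 4·11=44, Z3→B 5·10=50, Z4→B 8·17=136, Z5→B 4·6=24. Service 346; fixed 331; total 677.
{A}: Z1→A 4·23=92, Z2→A 13·11=143, Z3→A 6·10=60, Z4→A 11·17=187, Z5→A 13·6=78. Service 560; fixed 174; total 734.
{B}: service 599 + fixed 157 = 756
{A, B, C}: service 272 + fixed 889 = 1161
(All 7 nonempty subsets were checked; A and B is lowest.)

Open A and B; minimum total cost 677.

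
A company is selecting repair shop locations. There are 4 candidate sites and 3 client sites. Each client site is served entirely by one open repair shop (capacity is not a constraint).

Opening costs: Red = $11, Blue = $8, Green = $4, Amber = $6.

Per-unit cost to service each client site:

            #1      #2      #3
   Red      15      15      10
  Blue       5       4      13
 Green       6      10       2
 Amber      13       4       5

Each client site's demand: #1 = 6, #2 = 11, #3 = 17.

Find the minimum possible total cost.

For any fixed open set, each client site goes to its cheapest open site; total = fixed + service.
{Blue, Green}: #1→Blue 5·6=30, #2→Blue 4·11=44, #3→Green 2·17=34. Service 108; fixed 12; total 120.
{Green, Amber}: service 114 + fixed 10 = 124
{Blue, Green, Amber}: service 108 + fixed 18 = 126
{Red, Blue, Green, Amber}: #1→Blue 5·6=30, #2→Blue 4·11=44, #3→Green 2·17=34. Service 108; fixed 29; total 137.
No other subset beats 120.

Minimum total cost: 120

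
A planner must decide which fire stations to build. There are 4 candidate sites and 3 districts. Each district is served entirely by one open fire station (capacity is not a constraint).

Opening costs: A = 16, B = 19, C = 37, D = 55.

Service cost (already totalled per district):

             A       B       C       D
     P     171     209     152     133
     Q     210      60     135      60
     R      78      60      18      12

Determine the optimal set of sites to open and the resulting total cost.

For any fixed open set, each district goes to its cheapest open site; total = fixed + service.
{D}: P→D 133, Q→D 60, R→D 12. Service 205; fixed 55; total 260.
{A, D}: service 205 + fixed 71 = 276
{B, D}: P→D 133, Q→B 60, R→D 12. Service 205; fixed 74; total 279.
{A, B, C, D}: service 205 + fixed 127 = 332
No other subset beats 260.

Open D only; minimum total cost 260.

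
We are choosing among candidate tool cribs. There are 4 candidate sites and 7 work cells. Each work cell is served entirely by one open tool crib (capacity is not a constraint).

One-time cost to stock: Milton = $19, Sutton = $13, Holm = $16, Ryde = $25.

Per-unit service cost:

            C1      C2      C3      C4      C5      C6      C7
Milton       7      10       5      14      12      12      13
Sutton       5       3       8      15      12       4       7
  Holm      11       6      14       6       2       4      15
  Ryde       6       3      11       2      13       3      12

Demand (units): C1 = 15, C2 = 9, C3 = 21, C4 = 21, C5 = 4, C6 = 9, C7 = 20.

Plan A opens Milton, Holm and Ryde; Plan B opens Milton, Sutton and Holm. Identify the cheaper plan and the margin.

Plan B is cheaper by 34.

Plan A: {Milton, Holm, Ryde}: C1→Ryde 6·15=90, C2→Ryde 3·9=27, C3→Milton 5·21=105, C4→Ryde 2·21=42, C5→Holm 2·4=8, C6→Ryde 3·9=27, C7→Ryde 12·20=240. Service 539; fixed 60; total 599.
Plan B: {Milton, Sutton, Holm}: C1→Sutton 5·15=75, C2→Sutton 3·9=27, C3→Milton 5·21=105, C4→Holm 6·21=126, C5→Holm 2·4=8, C6→Sutton 4·9=36, C7→Sutton 7·20=140. Service 517; fixed 48; total 565.
Difference: |599 − 565| = 34.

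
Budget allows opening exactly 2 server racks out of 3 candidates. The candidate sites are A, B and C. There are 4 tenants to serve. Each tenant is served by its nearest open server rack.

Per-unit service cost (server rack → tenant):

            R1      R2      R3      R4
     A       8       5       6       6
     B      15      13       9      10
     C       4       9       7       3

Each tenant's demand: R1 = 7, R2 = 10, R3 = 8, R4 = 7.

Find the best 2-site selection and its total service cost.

Choose A and C; total service cost 147.

With exactly 2 open, each tenant uses its cheapest among the chosen.
{A, C}: R1→C 4·7=28, R2→A 5·10=50, R3→A 6·8=48, R4→C 3·7=21. Service cost 147.
{B, C}: service cost 195
{A, B}: service cost 196
Among all 3 size-2 choices, {A, C} is lowest.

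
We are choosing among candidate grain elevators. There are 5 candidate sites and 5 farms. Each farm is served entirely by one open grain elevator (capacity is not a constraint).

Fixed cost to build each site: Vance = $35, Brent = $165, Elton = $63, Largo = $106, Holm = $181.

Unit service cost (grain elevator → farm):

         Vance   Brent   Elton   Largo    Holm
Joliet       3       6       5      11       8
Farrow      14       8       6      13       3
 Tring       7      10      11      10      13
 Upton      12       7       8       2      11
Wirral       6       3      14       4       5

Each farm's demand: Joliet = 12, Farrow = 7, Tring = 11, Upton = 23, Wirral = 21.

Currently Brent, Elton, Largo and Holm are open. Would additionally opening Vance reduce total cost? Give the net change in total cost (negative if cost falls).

Current service cost with {Brent, Elton, Largo, Holm}: 300.
Adding Vance: each farm re-picks its cheapest; new service cost 243, saving 57.
Extra fixed cost: 35. Net change = 35 − 57 = -22.
(Totals: 815 → 793.)

Yes — net change −22 (cost falls by 22).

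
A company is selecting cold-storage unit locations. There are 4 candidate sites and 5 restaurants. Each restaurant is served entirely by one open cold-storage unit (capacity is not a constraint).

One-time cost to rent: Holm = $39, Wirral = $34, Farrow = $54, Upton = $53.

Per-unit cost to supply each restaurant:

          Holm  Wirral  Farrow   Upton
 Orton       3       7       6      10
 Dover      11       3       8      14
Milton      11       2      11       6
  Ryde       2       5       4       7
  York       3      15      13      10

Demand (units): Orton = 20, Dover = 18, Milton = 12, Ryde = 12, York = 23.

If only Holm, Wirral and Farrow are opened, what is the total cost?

Each restaurant is assigned to its cheapest site among the open ones.
{Holm, Wirral, Farrow}: Orton→Holm 3·20=60, Dover→Wirral 3·18=54, Milton→Wirral 2·12=24, Ryde→Holm 2·12=24, York→Holm 3·23=69. Service 231; fixed 127; total 358.

Total cost: 358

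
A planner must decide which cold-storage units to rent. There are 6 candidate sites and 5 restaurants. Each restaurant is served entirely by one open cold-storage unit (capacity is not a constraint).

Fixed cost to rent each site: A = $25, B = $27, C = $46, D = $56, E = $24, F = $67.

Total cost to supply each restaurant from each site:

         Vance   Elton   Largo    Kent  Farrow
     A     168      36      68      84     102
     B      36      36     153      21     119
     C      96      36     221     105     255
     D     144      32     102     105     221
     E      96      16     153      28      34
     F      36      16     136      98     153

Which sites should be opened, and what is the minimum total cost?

For any fixed open set, each restaurant goes to its cheapest open site; total = fixed + service.
{A, B, E}: Vance→B 36, Elton→E 16, Largo→A 68, Kent→B 21, Farrow→E 34. Service 175; fixed 76; total 251.
{A, E}: Vance→E 96, Elton→E 16, Largo→A 68, Kent→E 28, Farrow→E 34. Service 242; fixed 49; total 291.
{A, B, C, E}: Vance→B 36, Elton→E 16, Largo→A 68, Kent→B 21, Farrow→E 34. Service 175; fixed 122; total 297.
{A, B, C, D, E, F}: Vance→B 36, Elton→E 16, Largo→A 68, Kent→B 21, Farrow→E 34. Service 175; fixed 245; total 420.
No other subset beats 251.

Open A, B and E; minimum total cost 251.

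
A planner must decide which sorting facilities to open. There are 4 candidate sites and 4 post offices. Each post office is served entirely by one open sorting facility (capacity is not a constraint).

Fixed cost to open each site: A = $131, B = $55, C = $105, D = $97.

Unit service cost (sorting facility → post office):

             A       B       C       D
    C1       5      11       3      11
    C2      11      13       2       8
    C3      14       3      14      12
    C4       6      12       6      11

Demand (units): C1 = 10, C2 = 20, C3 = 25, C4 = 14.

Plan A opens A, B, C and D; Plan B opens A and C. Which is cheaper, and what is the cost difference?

Plan A is cheaper by 123.

Plan A: {A, B, C, D}: C1→C 3·10=30, C2→C 2·20=40, C3→B 3·25=75, C4→A 6·14=84. Service 229; fixed 388; total 617.
Plan B: {A, C}: C1→C 3·10=30, C2→C 2·20=40, C3→A 14·25=350, C4→A 6·14=84. Service 504; fixed 236; total 740.
Difference: |617 − 740| = 123.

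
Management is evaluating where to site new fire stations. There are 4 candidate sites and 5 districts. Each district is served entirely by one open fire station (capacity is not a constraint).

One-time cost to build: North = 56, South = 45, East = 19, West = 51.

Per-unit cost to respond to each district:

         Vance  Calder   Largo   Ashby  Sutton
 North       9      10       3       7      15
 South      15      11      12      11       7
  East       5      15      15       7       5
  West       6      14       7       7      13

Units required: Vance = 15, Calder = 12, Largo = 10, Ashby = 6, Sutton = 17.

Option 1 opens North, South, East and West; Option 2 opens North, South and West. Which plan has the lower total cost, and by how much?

Option 1 is cheaper by 30.

Option 1: {North, South, East, West}: Vance→East 5·15=75, Calder→North 10·12=120, Largo→North 3·10=30, Ashby→North 7·6=42, Sutton→East 5·17=85. Service 352; fixed 171; total 523.
Option 2: {North, South, West}: Vance→West 6·15=90, Calder→North 10·12=120, Largo→North 3·10=30, Ashby→North 7·6=42, Sutton→South 7·17=119. Service 401; fixed 152; total 553.
Difference: |523 − 553| = 30.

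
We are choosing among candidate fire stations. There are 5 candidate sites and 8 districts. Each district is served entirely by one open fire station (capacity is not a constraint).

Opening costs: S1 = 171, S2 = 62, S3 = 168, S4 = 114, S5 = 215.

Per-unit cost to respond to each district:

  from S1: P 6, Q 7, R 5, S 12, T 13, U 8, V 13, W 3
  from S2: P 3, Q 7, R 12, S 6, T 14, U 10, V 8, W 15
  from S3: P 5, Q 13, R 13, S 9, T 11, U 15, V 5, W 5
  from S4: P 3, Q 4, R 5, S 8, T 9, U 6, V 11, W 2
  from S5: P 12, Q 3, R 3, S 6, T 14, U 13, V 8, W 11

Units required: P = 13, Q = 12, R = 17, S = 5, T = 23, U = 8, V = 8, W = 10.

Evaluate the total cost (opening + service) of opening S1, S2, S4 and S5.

Total cost: 1057

Each district is assigned to its cheapest site among the open ones.
{S1, S2, S4, S5}: P→S2 3·13=39, Q→S5 3·12=36, R→S5 3·17=51, S→S2 6·5=30, T→S4 9·23=207, U→S4 6·8=48, V→S2 8·8=64, W→S4 2·10=20. Service 495; fixed 562; total 1057.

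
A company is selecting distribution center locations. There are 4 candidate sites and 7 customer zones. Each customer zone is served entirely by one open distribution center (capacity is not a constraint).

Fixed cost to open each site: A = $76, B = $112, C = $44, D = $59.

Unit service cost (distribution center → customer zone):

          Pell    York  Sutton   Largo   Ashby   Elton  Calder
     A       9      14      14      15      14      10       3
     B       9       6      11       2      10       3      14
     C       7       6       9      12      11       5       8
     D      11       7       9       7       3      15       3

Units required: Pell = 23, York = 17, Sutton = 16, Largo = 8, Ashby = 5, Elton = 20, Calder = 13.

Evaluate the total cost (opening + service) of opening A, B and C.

Total cost: 804

Each customer zone is assigned to its cheapest site among the open ones.
{A, B, C}: Pell→C 7·23=161, York→B 6·17=102, Sutton→C 9·16=144, Largo→B 2·8=16, Ashby→B 10·5=50, Elton→B 3·20=60, Calder→A 3·13=39. Service 572; fixed 232; total 804.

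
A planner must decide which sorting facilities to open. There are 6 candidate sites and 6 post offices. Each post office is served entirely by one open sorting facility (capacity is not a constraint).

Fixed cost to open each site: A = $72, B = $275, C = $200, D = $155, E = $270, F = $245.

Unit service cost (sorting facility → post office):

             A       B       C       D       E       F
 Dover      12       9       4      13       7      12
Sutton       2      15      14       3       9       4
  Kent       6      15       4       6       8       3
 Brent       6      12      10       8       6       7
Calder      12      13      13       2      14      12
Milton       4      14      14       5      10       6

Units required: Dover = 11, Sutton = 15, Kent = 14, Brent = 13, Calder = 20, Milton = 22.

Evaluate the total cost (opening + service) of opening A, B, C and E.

Total cost: 1353

Each post office is assigned to its cheapest site among the open ones.
{A, B, C, E}: Dover→C 4·11=44, Sutton→A 2·15=30, Kent→C 4·14=56, Brent→A 6·13=78, Calder→A 12·20=240, Milton→A 4·22=88. Service 536; fixed 817; total 1353.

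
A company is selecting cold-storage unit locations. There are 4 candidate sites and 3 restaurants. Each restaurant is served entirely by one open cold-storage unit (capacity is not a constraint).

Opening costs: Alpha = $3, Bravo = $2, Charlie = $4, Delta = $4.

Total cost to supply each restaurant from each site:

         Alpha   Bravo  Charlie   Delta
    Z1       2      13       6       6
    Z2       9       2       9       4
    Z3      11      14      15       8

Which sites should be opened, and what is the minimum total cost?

Open Alpha and Bravo; minimum total cost 20.

For any fixed open set, each restaurant goes to its cheapest open site; total = fixed + service.
{Alpha, Bravo}: Z1→Alpha 2, Z2→Bravo 2, Z3→Alpha 11. Service 15; fixed 5; total 20.
{Alpha, Bravo, Delta}: service 12 + fixed 9 = 21
{Alpha, Delta}: service 14 + fixed 7 = 21
{Alpha, Bravo, Charlie, Delta}: Z1→Alpha 2, Z2→Bravo 2, Z3→Delta 8. Service 12; fixed 13; total 25.
(All 15 nonempty subsets were checked; Alpha and Bravo is lowest.)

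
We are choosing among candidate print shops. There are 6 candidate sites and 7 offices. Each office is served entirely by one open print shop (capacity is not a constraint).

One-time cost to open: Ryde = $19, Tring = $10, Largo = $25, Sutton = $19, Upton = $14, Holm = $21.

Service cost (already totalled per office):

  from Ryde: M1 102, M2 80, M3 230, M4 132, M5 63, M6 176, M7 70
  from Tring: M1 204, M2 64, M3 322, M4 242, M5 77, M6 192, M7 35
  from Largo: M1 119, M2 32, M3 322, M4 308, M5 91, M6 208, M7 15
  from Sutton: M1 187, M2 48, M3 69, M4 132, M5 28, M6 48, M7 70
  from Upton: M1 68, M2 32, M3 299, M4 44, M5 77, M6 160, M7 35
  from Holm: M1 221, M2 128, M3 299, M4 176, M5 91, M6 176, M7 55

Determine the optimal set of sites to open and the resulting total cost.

For any fixed open set, each office goes to its cheapest open site; total = fixed + service.
{Sutton, Upton}: M1→Upton 68, M2→Upton 32, M3→Sutton 69, M4→Upton 44, M5→Sutton 28, M6→Sutton 48, M7→Upton 35. Service 324; fixed 33; total 357.
{Largo, Sutton, Upton}: M1→Upton 68, M2→Largo 32, M3→Sutton 69, M4→Upton 44, M5→Sutton 28, M6→Sutton 48, M7→Largo 15. Service 304; fixed 58; total 362.
{Tring, Sutton, Upton}: M1→Upton 68, M2→Upton 32, M3→Sutton 69, M4→Upton 44, M5→Sutton 28, M6→Sutton 48, M7→Tring 35. Service 324; fixed 43; total 367.
{Ryde, Tring, Largo, Sutton, Upton, Holm}: M1→Upton 68, M2→Largo 32, M3→Sutton 69, M4→Upton 44, M5→Sutton 28, M6→Sutton 48, M7→Largo 15. Service 304; fixed 108; total 412.
No other subset beats 357.

Open Sutton and Upton; minimum total cost 357.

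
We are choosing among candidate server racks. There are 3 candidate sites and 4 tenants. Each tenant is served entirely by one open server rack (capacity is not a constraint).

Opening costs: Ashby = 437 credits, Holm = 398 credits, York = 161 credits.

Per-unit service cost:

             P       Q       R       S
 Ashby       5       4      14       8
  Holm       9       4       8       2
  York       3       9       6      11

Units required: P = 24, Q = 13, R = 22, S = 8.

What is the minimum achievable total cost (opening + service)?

Minimum total cost: 570

For any fixed open set, each tenant goes to its cheapest open site; total = fixed + service.
{York}: P→York 3·24=72, Q→York 9·13=117, R→York 6·22=132, S→York 11·8=88. Service 409; fixed 161; total 570.
{Holm, York}: service 272 + fixed 559 = 831
{Holm}: service 460 + fixed 398 = 858
{Ashby, Holm, York}: service 272 + fixed 996 = 1268
(All 7 nonempty subsets were checked; York only is lowest.)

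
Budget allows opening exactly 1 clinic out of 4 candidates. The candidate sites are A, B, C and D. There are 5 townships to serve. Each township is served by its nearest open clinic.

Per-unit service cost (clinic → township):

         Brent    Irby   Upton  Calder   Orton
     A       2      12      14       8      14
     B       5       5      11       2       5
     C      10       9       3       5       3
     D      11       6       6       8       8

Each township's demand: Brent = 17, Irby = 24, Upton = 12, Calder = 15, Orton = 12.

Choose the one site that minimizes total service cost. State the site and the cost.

With exactly 1 open, each township uses its cheapest among the chosen.
{B}: Brent→B 5·17=85, Irby→B 5·24=120, Upton→B 11·12=132, Calder→B 2·15=30, Orton→B 5·12=60. Service cost 427.
{C}: service cost 533
{D}: service cost 619
Among all 4 size-1 choices, {B} is lowest.

Choose B only; total service cost 427.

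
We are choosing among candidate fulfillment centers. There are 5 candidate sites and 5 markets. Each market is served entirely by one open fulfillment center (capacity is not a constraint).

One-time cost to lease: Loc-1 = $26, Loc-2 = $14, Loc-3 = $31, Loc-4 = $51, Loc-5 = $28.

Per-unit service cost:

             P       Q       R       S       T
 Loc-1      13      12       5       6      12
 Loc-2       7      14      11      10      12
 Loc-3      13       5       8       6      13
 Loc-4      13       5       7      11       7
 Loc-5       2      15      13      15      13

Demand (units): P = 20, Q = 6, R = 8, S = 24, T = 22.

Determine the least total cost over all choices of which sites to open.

Minimum total cost: 513

For any fixed open set, each market goes to its cheapest open site; total = fixed + service.
{Loc-1, Loc-4, Loc-5}: P→Loc-5 2·20=40, Q→Loc-4 5·6=30, R→Loc-1 5·8=40, S→Loc-1 6·24=144, T→Loc-4 7·22=154. Service 408; fixed 105; total 513.
{Loc-1, Loc-2, Loc-4, Loc-5}: P→Loc-5 2·20=40, Q→Loc-4 5·6=30, R→Loc-1 5·8=40, S→Loc-1 6·24=144, T→Loc-4 7·22=154. Service 408; fixed 119; total 527.
{Loc-3, Loc-4, Loc-5}: service 424 + fixed 110 = 534
{Loc-1, Loc-2, Loc-3, Loc-4, Loc-5}: P→Loc-5 2·20=40, Q→Loc-3 5·6=30, R→Loc-1 5·8=40, S→Loc-1 6·24=144, T→Loc-4 7·22=154. Service 408; fixed 150; total 558.
No other subset beats 513.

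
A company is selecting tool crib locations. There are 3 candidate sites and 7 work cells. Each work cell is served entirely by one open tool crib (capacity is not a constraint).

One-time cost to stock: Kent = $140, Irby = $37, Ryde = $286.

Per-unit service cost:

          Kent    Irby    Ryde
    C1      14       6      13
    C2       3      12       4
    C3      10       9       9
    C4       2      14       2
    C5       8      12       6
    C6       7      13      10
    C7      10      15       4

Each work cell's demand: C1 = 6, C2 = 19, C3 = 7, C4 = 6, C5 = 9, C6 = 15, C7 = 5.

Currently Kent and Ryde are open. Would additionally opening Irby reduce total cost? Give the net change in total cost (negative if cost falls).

Current service cost with {Kent, Ryde}: 389.
Adding Irby: each work cell re-picks its cheapest; new service cost 347, saving 42.
Extra fixed cost: 37. Net change = 37 − 42 = -5.
(Totals: 815 → 810.)

Yes — net change −5 (cost falls by 5).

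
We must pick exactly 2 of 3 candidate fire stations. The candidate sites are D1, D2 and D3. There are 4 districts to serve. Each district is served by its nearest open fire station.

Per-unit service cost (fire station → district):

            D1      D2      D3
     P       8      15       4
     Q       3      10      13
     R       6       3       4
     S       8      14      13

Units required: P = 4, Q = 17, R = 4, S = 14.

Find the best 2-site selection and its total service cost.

With exactly 2 open, each district uses its cheapest among the chosen.
{D1, D3}: P→D3 4·4=16, Q→D1 3·17=51, R→D3 4·4=16, S→D1 8·14=112. Service cost 195.
{D1, D2}: service cost 207
{D2, D3}: service cost 380
Among all 3 size-2 choices, {D1, D3} is lowest.

Choose D1 and D3; total service cost 195.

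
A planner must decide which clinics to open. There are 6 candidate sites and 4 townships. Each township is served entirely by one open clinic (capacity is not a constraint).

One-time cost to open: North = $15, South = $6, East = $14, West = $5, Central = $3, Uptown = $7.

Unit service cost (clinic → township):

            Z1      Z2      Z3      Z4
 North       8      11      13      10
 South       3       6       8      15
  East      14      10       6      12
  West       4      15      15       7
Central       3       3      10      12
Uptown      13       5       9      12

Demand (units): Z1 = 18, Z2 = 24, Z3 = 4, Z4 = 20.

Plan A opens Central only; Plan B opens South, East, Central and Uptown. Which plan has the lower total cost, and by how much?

Plan A is cheaper by 11.

Plan A: {Central}: Z1→Central 3·18=54, Z2→Central 3·24=72, Z3→Central 10·4=40, Z4→Central 12·20=240. Service 406; fixed 3; total 409.
Plan B: {South, East, Central, Uptown}: Z1→South 3·18=54, Z2→Central 3·24=72, Z3→East 6·4=24, Z4→East 12·20=240. Service 390; fixed 30; total 420.
Difference: |409 − 420| = 11.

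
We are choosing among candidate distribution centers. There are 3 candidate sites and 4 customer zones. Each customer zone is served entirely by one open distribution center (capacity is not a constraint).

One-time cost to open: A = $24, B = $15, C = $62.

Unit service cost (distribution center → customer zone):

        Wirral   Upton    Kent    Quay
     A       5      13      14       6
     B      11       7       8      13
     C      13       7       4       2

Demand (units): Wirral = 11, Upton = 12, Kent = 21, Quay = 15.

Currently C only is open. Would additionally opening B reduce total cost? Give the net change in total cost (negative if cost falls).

Yes — net change −7 (cost falls by 7).

Current service cost with {C}: 341.
Adding B: each customer zone re-picks its cheapest; new service cost 319, saving 22.
Extra fixed cost: 15. Net change = 15 − 22 = -7.
(Totals: 403 → 396.)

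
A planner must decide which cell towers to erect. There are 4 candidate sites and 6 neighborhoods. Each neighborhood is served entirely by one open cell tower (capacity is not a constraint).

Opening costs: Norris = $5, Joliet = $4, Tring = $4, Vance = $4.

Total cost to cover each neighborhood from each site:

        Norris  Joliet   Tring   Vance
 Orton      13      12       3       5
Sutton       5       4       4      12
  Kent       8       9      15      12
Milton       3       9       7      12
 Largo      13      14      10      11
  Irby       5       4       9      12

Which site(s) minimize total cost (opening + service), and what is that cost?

Open Norris and Tring; minimum total cost 42.

For any fixed open set, each neighborhood goes to its cheapest open site; total = fixed + service.
{Norris, Tring}: Orton→Tring 3, Sutton→Tring 4, Kent→Norris 8, Milton→Norris 3, Largo→Tring 10, Irby→Norris 5. Service 33; fixed 9; total 42.
{Norris, Joliet, Tring}: service 32 + fixed 13 = 45
{Joliet, Tring}: service 37 + fixed 8 = 45
{Norris, Joliet, Tring, Vance}: service 32 + fixed 17 = 49
No other subset beats 42.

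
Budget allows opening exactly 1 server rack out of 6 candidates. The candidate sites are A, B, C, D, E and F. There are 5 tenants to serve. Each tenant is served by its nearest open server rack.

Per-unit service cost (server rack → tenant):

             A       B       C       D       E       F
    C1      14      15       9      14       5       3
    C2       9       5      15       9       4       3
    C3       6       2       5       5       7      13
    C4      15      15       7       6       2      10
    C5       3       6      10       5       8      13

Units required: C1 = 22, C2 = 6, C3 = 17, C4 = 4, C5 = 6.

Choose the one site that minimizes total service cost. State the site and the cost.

Choose E only; total service cost 309.

With exactly 1 open, each tenant uses its cheapest among the chosen.
{E}: C1→E 5·22=110, C2→E 4·6=24, C3→E 7·17=119, C4→E 2·4=8, C5→E 8·6=48. Service cost 309.
{F}: service cost 423
{C}: service cost 461
Among all 6 size-1 choices, {E} is lowest.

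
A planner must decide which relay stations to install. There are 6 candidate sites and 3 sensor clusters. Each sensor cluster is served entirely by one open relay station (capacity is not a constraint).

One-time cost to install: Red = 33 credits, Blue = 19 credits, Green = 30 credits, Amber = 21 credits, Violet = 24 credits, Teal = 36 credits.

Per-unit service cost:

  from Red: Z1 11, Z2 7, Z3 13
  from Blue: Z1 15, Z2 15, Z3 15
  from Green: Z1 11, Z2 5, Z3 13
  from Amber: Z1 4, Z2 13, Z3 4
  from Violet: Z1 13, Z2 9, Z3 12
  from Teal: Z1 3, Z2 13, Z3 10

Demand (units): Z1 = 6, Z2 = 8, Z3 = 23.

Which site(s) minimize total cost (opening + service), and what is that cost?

Open Green and Amber; minimum total cost 207.

For any fixed open set, each sensor cluster goes to its cheapest open site; total = fixed + service.
{Green, Amber}: Z1→Amber 4·6=24, Z2→Green 5·8=40, Z3→Amber 4·23=92. Service 156; fixed 51; total 207.
{Red, Amber}: Z1→Amber 4·6=24, Z2→Red 7·8=56, Z3→Amber 4·23=92. Service 172; fixed 54; total 226.
{Blue, Green, Amber}: service 156 + fixed 70 = 226
{Red, Blue, Green, Amber, Violet, Teal}: service 150 + fixed 163 = 313
No other subset beats 207.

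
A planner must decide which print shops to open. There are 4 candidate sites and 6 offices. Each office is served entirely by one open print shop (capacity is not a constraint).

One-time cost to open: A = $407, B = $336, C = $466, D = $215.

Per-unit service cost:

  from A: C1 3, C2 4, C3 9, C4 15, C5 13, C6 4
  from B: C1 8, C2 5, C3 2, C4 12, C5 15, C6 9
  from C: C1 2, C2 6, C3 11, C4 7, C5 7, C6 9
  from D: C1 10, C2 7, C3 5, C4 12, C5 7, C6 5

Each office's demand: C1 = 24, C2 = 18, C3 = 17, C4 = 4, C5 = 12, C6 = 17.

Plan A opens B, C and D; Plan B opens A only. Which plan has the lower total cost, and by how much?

Plan B is cheaper by 398.

Plan A: {B, C, D}: C1→C 2·24=48, C2→B 5·18=90, C3→B 2·17=34, C4→C 7·4=28, C5→C 7·12=84, C6→D 5·17=85. Service 369; fixed 1017; total 1386.
Plan B: {A}: C1→A 3·24=72, C2→A 4·18=72, C3→A 9·17=153, C4→A 15·4=60, C5→A 13·12=156, C6→A 4·17=68. Service 581; fixed 407; total 988.
Difference: |1386 − 988| = 398.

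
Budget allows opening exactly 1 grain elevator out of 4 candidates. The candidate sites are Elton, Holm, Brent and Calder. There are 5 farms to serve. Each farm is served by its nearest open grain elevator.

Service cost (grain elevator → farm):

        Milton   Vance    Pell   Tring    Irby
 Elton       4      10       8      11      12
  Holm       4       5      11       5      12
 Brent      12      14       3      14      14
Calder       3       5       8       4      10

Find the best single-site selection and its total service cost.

Choose Calder only; total service cost 30.

With exactly 1 open, each farm uses its cheapest among the chosen.
{Calder}: Milton→Calder 3, Vance→Calder 5, Pell→Calder 8, Tring→Calder 4, Irby→Calder 10. Service cost 30.
{Holm}: service cost 37
{Elton}: service cost 45
Among all 4 size-1 choices, {Calder} is lowest.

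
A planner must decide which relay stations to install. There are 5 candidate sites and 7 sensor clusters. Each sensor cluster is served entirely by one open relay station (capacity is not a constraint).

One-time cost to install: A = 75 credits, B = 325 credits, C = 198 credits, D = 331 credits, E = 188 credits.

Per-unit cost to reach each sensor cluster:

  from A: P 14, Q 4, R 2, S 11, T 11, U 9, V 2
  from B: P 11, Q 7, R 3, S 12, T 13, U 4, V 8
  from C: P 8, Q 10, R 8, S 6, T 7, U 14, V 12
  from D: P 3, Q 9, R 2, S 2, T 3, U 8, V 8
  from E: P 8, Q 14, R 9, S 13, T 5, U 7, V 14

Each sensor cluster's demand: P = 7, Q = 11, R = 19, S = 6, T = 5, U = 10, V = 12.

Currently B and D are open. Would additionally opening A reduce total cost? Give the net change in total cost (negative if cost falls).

Current service cost with {B, D}: 299.
Adding A: each sensor cluster re-picks its cheapest; new service cost 194, saving 105.
Extra fixed cost: 75. Net change = 75 − 105 = -30.
(Totals: 955 → 925.)

Yes — net change −30 (cost falls by 30).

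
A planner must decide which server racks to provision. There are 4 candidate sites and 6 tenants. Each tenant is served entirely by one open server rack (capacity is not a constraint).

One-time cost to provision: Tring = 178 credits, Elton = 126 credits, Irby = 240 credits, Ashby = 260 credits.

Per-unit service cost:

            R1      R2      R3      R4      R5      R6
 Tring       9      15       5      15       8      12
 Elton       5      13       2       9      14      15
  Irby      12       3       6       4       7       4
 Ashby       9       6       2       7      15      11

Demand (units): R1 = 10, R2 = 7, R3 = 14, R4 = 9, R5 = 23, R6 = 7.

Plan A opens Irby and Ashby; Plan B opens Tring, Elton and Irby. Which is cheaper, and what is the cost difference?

Plan A is cheaper by 4.

Plan A: {Irby, Ashby}: R1→Ashby 9·10=90, R2→Irby 3·7=21, R3→Ashby 2·14=28, R4→Irby 4·9=36, R5→Irby 7·23=161, R6→Irby 4·7=28. Service 364; fixed 500; total 864.
Plan B: {Tring, Elton, Irby}: R1→Elton 5·10=50, R2→Irby 3·7=21, R3→Elton 2·14=28, R4→Irby 4·9=36, R5→Irby 7·23=161, R6→Irby 4·7=28. Service 324; fixed 544; total 868.
Difference: |864 − 868| = 4.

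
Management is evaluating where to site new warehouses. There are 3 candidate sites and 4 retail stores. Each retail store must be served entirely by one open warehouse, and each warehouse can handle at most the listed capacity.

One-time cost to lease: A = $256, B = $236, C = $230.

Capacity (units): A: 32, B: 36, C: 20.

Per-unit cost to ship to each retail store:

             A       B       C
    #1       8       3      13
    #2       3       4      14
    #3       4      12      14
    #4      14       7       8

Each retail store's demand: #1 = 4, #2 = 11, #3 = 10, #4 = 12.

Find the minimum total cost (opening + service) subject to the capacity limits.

Open {A, B}: #1→B 3·4=12, #2→A 3·11=33, #3→A 4·10=40, #4→B 7·12=84.
Loads: A carries 21/32, B carries 16/36. Service 169; fixed 492; total 661.
Next best feasible plan costs 672.

Minimum total cost: 661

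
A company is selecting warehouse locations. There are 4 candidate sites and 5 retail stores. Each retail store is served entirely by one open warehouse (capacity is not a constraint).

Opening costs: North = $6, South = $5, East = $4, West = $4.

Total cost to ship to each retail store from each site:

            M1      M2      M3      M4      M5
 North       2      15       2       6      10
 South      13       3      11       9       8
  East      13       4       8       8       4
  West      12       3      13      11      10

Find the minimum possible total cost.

Minimum total cost: 28

For any fixed open set, each retail store goes to its cheapest open site; total = fixed + service.
{North, East}: M1→North 2, M2→East 4, M3→North 2, M4→North 6, M5→East 4. Service 18; fixed 10; total 28.
{North, East, West}: service 17 + fixed 14 = 31
{North, South}: M1→North 2, M2→South 3, M3→North 2, M4→North 6, M5→South 8. Service 21; fixed 11; total 32.
{North, South, East, West}: service 17 + fixed 19 = 36
No other subset beats 28.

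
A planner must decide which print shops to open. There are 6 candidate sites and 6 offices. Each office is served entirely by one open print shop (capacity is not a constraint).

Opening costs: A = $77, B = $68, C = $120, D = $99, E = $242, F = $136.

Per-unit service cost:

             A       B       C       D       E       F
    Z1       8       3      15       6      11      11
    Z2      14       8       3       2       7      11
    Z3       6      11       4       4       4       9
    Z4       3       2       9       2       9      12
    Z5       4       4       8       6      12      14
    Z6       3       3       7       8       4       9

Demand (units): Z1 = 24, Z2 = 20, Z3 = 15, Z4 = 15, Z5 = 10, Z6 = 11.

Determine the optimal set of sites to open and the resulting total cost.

For any fixed open set, each office goes to its cheapest open site; total = fixed + service.
{B, D}: Z1→B 3·24=72, Z2→D 2·20=40, Z3→D 4·15=60, Z4→B 2·15=30, Z5→B 4·10=40, Z6→B 3·11=33. Service 275; fixed 167; total 442.
{B, C}: service 295 + fixed 188 = 483
{A, B, D}: Z1→B 3·24=72, Z2→D 2·20=40, Z3→D 4·15=60, Z4→B 2·15=30, Z5→A 4·10=40, Z6→A 3·11=33. Service 275; fixed 244; total 519.
{A, B, C, D, E, F}: Z1→B 3·24=72, Z2→D 2·20=40, Z3→C 4·15=60, Z4→B 2·15=30, Z5→A 4·10=40, Z6→A 3·11=33. Service 275; fixed 742; total 1017.
No other subset beats 442.

Open B and D; minimum total cost 442.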